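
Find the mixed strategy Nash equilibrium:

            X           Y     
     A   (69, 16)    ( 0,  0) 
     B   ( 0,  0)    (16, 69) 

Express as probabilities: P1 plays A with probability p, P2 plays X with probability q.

p = 0.8118, q = 0.1882

Work:
Find probabilities that make opponent indifferent:
P2 chooses q to make P1 indifferent between A and B
P1 chooses p to make P2 indifferent between X and Y
Mixed NE: P1 plays (A: 0.8118, B: 0.1882), P2 plays (X: 0.1882, Y: 0.8118)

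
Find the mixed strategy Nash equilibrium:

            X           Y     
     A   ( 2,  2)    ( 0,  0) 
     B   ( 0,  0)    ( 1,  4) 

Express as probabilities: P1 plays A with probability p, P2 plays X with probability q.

p = 0.6667, q = 0.3333

Work:
Find probabilities that make opponent indifferent:
P2 chooses q to make P1 indifferent between A and B
P1 chooses p to make P2 indifferent between X and Y
Mixed NE: P1 plays (A: 0.6667, B: 0.3333), P2 plays (X: 0.3333, Y: 0.6667)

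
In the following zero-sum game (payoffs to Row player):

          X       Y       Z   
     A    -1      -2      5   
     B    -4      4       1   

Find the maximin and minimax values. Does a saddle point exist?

Maximin = -2, Minimax = -1, Saddle: False

Work:
Row minimums: [-2, -4] → maximin = -2
Column maximums: [-1, 4, 5] → minimax = -1
No saddle point (maximin ≠ minimax). Mixed strategy needed.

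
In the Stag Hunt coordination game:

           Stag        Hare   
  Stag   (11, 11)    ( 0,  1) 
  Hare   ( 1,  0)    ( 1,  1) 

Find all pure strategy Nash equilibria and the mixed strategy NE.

Pure NE: (Stag, Stag) and (Hare, Hare); Mixed NE: p = 0.0909, q = 0.0909

Work:
Check pure NE:
(Stag, Stag): (11, 11) - no unilateral deviation beneficial
(Hare, Hare): (1, 1) - no unilateral deviation beneficial
Mixed NE: P1 plays Stag with p = 0.0909, P2 plays Stag with q = 0.0909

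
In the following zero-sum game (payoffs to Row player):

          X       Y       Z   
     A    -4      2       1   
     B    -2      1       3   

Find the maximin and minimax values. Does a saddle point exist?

Maximin = -2, Minimax = -2, Saddle: True

Work:
Row minimums: [-4, -2] → maximin = -2
Column maximums: [-2, 2, 3] → minimax = -2
Saddle point exists! Game value = -2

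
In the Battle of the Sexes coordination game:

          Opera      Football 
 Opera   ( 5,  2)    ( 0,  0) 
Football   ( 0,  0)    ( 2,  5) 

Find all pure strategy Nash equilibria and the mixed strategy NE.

Pure NE: (Opera, Opera) and (Football, Football); Mixed NE: p = 0.7143, q = 0.2857

Work:
Check pure NE:
(Opera, Opera): (5, 2) - no unilateral deviation beneficial
(Football, Football): (2, 5) - no unilateral deviation beneficial
Mixed NE: P1 plays Opera with p = 0.7143, P2 plays Opera with q = 0.2857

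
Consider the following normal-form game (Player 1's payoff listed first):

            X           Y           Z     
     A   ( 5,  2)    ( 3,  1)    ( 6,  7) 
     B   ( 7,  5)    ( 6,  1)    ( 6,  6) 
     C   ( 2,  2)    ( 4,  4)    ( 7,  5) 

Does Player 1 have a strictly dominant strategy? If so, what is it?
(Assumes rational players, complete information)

No strictly dominant strategy exists for Player 1

Work:
A strategy strictly dominates another if it gives a strictly higher payoff against every opponent action. Compare each pair of P1's strategies column-by-column:
  A vs B: [5 vs 7, 3 vs 6, 6 vs 6] → A does not strictly dominate B (column X: 5 ≤ 7)
  A vs C: [5 vs 2, 3 vs 4, 6 vs 7] → A does not strictly dominate C (column Y: 3 ≤ 4)
  B vs A: [7 vs 5, 6 vs 3, 6 vs 6] → B does not strictly dominate A (column Z: 6 ≤ 6)
  B vs C: [7 vs 2, 6 vs 4, 6 vs 7] → B does not strictly dominate C (column Z: 6 ≤ 7)
  C vs A: [2 vs 5, 4 vs 3, 7 vs 6] → C does not strictly dominate A (column X: 2 ≤ 5)
  C vs B: [2 vs 7, 4 vs 6, 7 vs 6] → C does not strictly dominate B (column X: 2 ≤ 7)
No single strategy strictly dominates all others → no strictly dominant strategy.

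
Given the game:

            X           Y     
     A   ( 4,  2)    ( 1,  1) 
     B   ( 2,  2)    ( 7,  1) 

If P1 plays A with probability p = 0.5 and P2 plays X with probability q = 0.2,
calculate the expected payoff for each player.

E[P1] = 3.8, E[P2] = 1.2

Work:
E[P1] = p·q·π₁(A,X) + p·(1-q)·π₁(A,Y) + (1-p)·q·π₁(B,X) + (1-p)·(1-q)·π₁(B,Y)
= 0.5·0.2·4 + 0.5·0.8·1 + 0.5·0.2·2 + 0.5·0.8·7
= 3.8

E[P2] = 1.2 (similar calculation)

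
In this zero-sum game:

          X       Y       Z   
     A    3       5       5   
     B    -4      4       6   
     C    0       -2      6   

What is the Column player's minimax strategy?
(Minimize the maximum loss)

Column should play X, value = 3

Work:
Column player minimizes Row's maximum payoff:
Column X: max payoff to Row = 3
Column Y: max payoff to Row = 5
Column Z: max payoff to Row = 6
Minimum is 3, achieved by column X.
Minimax strategy: X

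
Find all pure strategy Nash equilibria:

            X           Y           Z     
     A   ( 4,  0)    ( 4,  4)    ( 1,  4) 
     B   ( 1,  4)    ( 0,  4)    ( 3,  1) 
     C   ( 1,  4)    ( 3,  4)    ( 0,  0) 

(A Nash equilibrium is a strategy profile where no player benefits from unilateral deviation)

Nash equilibrium: (A, Y)

Work:
Best responses:
  P1 vs X: payoffs [4, 1, 1] → best response A (payoff 4)
  P1 vs Y: payoffs [4, 0, 3] → best response A (payoff 4)
  P1 vs Z: payoffs [1, 3, 0] → best response B (payoff 3)
  P2 vs A: payoffs [0, 4, 4] → best response Y/Z (payoff 4)
  P2 vs B: payoffs [4, 4, 1] → best response X/Y (payoff 4)
  P2 vs C: payoffs [4, 4, 0] → best response X/Y (payoff 4)
Mutual best responses: (A,Y) → Nash equilibria.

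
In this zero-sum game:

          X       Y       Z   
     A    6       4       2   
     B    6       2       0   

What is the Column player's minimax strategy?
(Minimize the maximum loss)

Column should play Z, value = 2

Work:
Column player minimizes Row's maximum payoff:
Column X: max payoff to Row = 6
Column Y: max payoff to Row = 4
Column Z: max payoff to Row = 2
Minimum is 2, achieved by column Z.
Minimax strategy: Z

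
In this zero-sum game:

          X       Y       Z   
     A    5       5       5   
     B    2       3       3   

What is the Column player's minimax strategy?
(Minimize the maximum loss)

Column should play X or Y or Z (all achieve the minimum), value = 5

Work:
Column player minimizes Row's maximum payoff:
Column X: max payoff to Row = 5
Column Y: max payoff to Row = 5
Column Z: max payoff to Row = 5
Minimum is 5, achieved by columns X, Y, Z (tied).
Each of X or Y or Z is a minimax strategy.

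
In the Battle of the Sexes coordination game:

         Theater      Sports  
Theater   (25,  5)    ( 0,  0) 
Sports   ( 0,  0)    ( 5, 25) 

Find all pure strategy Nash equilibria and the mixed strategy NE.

Pure NE: (Theater, Theater) and (Sports, Sports); Mixed NE: p = 0.8333, q = 0.1667

Work:
Check pure NE:
(Theater, Theater): (25, 5) - no unilateral deviation beneficial
(Sports, Sports): (5, 25) - no unilateral deviation beneficial
Mixed NE: P1 plays Theater with p = 0.8333, P2 plays Theater with q = 0.1667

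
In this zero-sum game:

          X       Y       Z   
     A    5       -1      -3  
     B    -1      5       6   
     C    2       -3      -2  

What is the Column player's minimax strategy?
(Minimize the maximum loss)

Column should play X or Y (all achieve the minimum), value = 5

Work:
Column player minimizes Row's maximum payoff:
Column X: max payoff to Row = 5
Column Y: max payoff to Row = 5
Column Z: max payoff to Row = 6
Minimum is 5, achieved by columns X, Y (tied).
Each of X or Y is a minimax strategy.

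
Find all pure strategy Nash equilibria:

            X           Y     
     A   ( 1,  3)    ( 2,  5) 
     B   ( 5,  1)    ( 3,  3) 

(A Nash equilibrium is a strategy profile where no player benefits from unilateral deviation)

Nash equilibrium: (B, Y)

Work:
Best responses:
  P1 vs X: payoffs [1, 5] → best response B (payoff 5)
  P1 vs Y: payoffs [2, 3] → best response B (payoff 3)
  P2 vs A: payoffs [3, 5] → best response Y (payoff 5)
  P2 vs B: payoffs [1, 3] → best response Y (payoff 3)
Mutual best responses: (B,Y) → Nash equilibria.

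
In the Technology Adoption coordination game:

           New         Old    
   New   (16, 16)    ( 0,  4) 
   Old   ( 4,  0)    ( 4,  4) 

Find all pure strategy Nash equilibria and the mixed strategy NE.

Pure NE: (New, New) and (Old, Old); Mixed NE: p = 0.25, q = 0.25

Work:
Check pure NE:
(New, New): (16, 16) - no unilateral deviation beneficial
(Old, Old): (4, 4) - no unilateral deviation beneficial
Mixed NE: P1 plays New with p = 0.25, P2 plays New with q = 0.25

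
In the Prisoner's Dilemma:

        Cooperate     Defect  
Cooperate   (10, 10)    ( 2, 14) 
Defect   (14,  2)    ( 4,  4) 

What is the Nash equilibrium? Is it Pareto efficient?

(Defect, Defect) is NE; not Pareto efficient

Work:
Defect dominates Cooperate for both players:
If P2 cooperates: Defect (14) > Cooperate (10)
If P2 defects: Defect (4) > Cooperate (2)
NE: (Defect, Defect) with payoff (4, 4)
But (Cooperate, Cooperate) = (10, 10) Pareto dominates (4, 4)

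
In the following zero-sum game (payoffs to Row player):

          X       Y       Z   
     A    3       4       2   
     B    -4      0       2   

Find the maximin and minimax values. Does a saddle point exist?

Maximin = 2, Minimax = 2, Saddle: True

Work:
Row minimums: [2, -4] → maximin = 2
Column maximums: [3, 4, 2] → minimax = 2
Saddle point exists! Game value = 2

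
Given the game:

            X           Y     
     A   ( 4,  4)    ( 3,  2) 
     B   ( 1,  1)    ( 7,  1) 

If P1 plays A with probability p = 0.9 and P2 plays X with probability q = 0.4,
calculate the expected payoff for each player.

E[P1] = 3.52, E[P2] = 2.62

Work:
E[P1] = p·q·π₁(A,X) + p·(1-q)·π₁(A,Y) + (1-p)·q·π₁(B,X) + (1-p)·(1-q)·π₁(B,Y)
= 0.9·0.4·4 + 0.9·0.6·3 + 0.1·0.4·1 + 0.1·0.6·7
= 3.52

E[P2] = 2.62 (similar calculation)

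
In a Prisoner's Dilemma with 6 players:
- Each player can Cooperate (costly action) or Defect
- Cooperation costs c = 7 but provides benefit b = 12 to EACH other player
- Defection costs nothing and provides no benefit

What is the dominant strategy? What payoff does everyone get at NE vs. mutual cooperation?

Dominant: Defect; NE payoff = 0; Coop payoff = 53

Work:
Defect dominates (saves cost c = 7, benefit to others is external)
NE: All defect → everyone gets 0
If all cooperate: each receives (5)×12 - 7 = 53
Social dilemma: 53 > 0 but NE gives 0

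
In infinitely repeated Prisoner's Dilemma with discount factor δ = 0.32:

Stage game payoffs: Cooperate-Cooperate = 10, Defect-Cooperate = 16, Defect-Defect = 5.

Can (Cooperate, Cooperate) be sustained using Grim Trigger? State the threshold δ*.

δ* = 0.5455; since δ = 0.32 < 0.5455, cooperation cannot be sustained

Work:
For Grim Trigger:
Cooperate forever: 10/(1-δ)
Defect then punished: 16 + 5·δ/(1-δ)
Need: 10/(1-δ) ≥ 16 + 5·δ/(1-δ)
Solving: δ ≥ (T-R)/(T-P) = (16-10)/(16-5) = 0.5455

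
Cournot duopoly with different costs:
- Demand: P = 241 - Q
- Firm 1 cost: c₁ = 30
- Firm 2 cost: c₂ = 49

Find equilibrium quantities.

q₁* = 76.67, q₂* = 57.67

Work:
Reaction: q₁ = (241 - 30 - q₂)/2
Reaction: q₂ = (241 - 49 - q₁)/2
Solve simultaneously:
q₁* = (241 - 2×30 + 49)/3 = 76.67
q₂* = (241 - 2×49 + 30)/3 = 57.67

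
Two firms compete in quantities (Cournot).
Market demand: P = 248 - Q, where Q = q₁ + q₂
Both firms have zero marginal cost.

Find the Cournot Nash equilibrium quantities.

q₁* = q₂* = 82.67; P* = 82.67

Work:
Profit: π_i = P·q_i = (a - q_i - q_j)·q_i
FOC: ∂π_i/∂q_i = a - 2q_i - q_j = 0
Reaction function: q_i = (248 - q_j)/2
Symmetry: q* = 248/3 = 82.67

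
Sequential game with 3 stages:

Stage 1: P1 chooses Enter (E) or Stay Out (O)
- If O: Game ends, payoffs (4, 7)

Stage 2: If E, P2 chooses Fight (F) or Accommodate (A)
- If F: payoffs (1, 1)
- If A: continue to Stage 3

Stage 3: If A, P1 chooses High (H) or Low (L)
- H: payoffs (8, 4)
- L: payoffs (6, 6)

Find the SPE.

SPE: (E, A, H); Outcome (8, 4)

Work:
Stage 3: P1 chooses H (8 vs 6)
Stage 2: P2: F->1, A->4 (anticipating H). Choose A
Stage 1: P1: O->4, E->8 (anticipating A, H). Choose E
SPE path: E -> A -> H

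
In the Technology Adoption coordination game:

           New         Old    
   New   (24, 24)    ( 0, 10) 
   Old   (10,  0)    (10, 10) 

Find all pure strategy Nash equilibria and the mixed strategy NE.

Pure NE: (New, New) and (Old, Old); Mixed NE: p = 0.4167, q = 0.4167

Work:
Check pure NE:
(New, New): (24, 24) - no unilateral deviation beneficial
(Old, Old): (10, 10) - no unilateral deviation beneficial
Mixed NE: P1 plays New with p = 0.4167, P2 plays New with q = 0.4167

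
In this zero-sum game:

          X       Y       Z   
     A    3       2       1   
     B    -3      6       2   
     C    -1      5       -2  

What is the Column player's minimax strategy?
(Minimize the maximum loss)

Column should play Z, value = 2

Work:
Column player minimizes Row's maximum payoff:
Column X: max payoff to Row = 3
Column Y: max payoff to Row = 6
Column Z: max payoff to Row = 2
Minimum is 2, achieved by column Z.
Minimax strategy: Z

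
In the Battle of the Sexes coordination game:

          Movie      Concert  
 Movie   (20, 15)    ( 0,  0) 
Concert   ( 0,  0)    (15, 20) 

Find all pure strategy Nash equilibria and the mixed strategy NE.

Pure NE: (Movie, Movie) and (Concert, Concert); Mixed NE: p = 0.5714, q = 0.4286

Work:
Check pure NE:
(Movie, Movie): (20, 15) - no unilateral deviation beneficial
(Concert, Concert): (15, 20) - no unilateral deviation beneficial
Mixed NE: P1 plays Movie with p = 0.5714, P2 plays Movie with q = 0.4286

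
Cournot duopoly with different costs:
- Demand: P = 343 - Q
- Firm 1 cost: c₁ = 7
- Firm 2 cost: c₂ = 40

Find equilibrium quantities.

q₁* = 123.0, q₂* = 90.0

Work:
Reaction: q₁ = (343 - 7 - q₂)/2
Reaction: q₂ = (343 - 40 - q₁)/2
Solve simultaneously:
q₁* = (343 - 2×7 + 40)/3 = 123.0
q₂* = (343 - 2×40 + 7)/3 = 90.0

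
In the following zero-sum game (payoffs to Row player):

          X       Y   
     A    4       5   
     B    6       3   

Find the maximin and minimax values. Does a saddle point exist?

Maximin = 4, Minimax = 5, Saddle: False

Work:
Row minimums: [4, 3] → maximin = 4
Column maximums: [6, 5] → minimax = 5
No saddle point (maximin ≠ minimax). Mixed strategy needed.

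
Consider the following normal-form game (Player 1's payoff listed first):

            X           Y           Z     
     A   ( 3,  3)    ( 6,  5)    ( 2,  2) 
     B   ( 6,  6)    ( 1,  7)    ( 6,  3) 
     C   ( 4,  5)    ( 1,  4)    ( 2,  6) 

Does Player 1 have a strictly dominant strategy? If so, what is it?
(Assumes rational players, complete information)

No strictly dominant strategy exists for Player 1

Work:
A strategy strictly dominates another if it gives a strictly higher payoff against every opponent action. Compare each pair of P1's strategies column-by-column:
  A vs B: [3 vs 6, 6 vs 1, 2 vs 6] → A does not strictly dominate B (column X: 3 ≤ 6)
  A vs C: [3 vs 4, 6 vs 1, 2 vs 2] → A does not strictly dominate C (column X: 3 ≤ 4)
  B vs A: [6 vs 3, 1 vs 6, 6 vs 2] → B does not strictly dominate A (column Y: 1 ≤ 6)
  B vs C: [6 vs 4, 1 vs 1, 6 vs 2] → B does not strictly dominate C (column Y: 1 ≤ 1)
  C vs A: [4 vs 3, 1 vs 6, 2 vs 2] → C does not strictly dominate A (column Y: 1 ≤ 6)
  C vs B: [4 vs 6, 1 vs 1, 2 vs 6] → C does not strictly dominate B (column X: 4 ≤ 6)
No single strategy strictly dominates all others → no strictly dominant strategy.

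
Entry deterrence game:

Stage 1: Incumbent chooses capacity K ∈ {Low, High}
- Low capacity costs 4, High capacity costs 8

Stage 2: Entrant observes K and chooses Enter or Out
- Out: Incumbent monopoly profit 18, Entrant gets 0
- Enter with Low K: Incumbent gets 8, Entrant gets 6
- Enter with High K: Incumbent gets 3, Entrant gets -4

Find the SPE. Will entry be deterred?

SPE: (High, Enter|Low, Out|High); Entry deterred. Incumbent net profit = 10

Work:
After Low K: Entrant enters (6 > 0)
After High K: Entrant stays out (-4 < 0)
Incumbent: Low → 8−4=4, High → 18−8=10
Incumbent chooses High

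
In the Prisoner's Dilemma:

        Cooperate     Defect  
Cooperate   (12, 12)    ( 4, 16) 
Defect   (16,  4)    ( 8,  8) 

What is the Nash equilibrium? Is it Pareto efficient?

(Defect, Defect) is NE; not Pareto efficient

Work:
Defect dominates Cooperate for both players:
If P2 cooperates: Defect (16) > Cooperate (12)
If P2 defects: Defect (8) > Cooperate (4)
NE: (Defect, Defect) with payoff (8, 8)
But (Cooperate, Cooperate) = (12, 12) Pareto dominates (8, 8)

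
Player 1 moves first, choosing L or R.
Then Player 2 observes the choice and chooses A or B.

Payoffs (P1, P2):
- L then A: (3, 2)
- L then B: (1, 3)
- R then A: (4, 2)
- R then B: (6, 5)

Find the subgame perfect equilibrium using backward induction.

P1 plays R, P2 plays B after L and B after R; Payoff (6, 5)

Work:
Backward induction:
After L: P2 chooses B → P1 gets 1
After R: P2 chooses B → P1 gets 6
P1 chooses R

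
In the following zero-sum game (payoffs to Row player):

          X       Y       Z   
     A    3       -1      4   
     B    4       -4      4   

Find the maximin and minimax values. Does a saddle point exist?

Maximin = -1, Minimax = -1, Saddle: True

Work:
Row minimums: [-1, -4] → maximin = -1
Column maximums: [4, -1, 4] → minimax = -1
Saddle point exists! Game value = -1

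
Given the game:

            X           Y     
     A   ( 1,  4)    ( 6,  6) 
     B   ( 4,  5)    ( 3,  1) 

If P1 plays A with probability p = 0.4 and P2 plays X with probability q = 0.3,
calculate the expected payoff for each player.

E[P1] = 3.78, E[P2] = 3.48

Work:
E[P1] = p·q·π₁(A,X) + p·(1-q)·π₁(A,Y) + (1-p)·q·π₁(B,X) + (1-p)·(1-q)·π₁(B,Y)
= 0.4·0.3·1 + 0.4·0.7·6 + 0.6·0.3·4 + 0.6·0.7·3
= 3.78

E[P2] = 3.48 (similar calculation)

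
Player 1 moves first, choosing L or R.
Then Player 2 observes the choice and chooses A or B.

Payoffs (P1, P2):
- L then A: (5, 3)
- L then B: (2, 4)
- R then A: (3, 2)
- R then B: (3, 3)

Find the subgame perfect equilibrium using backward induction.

P1 plays R, P2 plays B after L and B after R; Payoff (3, 3)

Work:
Backward induction:
After L: P2 chooses B → P1 gets 2
After R: P2 chooses B → P1 gets 3
P1 chooses R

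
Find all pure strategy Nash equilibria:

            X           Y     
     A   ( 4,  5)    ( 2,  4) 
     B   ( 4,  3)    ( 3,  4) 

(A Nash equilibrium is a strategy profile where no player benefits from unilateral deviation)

Nash equilibrium: (A, X), (B, Y)

Work:
Best responses:
  P1 vs X: payoffs [4, 4] → best response A/B (payoff 4)
  P1 vs Y: payoffs [2, 3] → best response B (payoff 3)
  P2 vs A: payoffs [5, 4] → best response X (payoff 5)
  P2 vs B: payoffs [3, 4] → best response Y (payoff 4)
Mutual best responses: (A,X), (B,Y) → Nash equilibria.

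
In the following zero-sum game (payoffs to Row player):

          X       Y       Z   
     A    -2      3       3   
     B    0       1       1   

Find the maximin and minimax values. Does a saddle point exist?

Maximin = 0, Minimax = 0, Saddle: True

Work:
Row minimums: [-2, 0] → maximin = 0
Column maximums: [0, 3, 3] → minimax = 0
Saddle point exists! Game value = 0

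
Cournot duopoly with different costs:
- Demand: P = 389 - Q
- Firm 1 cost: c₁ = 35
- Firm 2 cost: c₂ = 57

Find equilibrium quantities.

q₁* = 125.33, q₂* = 103.33

Work:
Reaction: q₁ = (389 - 35 - q₂)/2
Reaction: q₂ = (389 - 57 - q₁)/2
Solve simultaneously:
q₁* = (389 - 2×35 + 57)/3 = 125.33
q₂* = (389 - 2×57 + 35)/3 = 103.33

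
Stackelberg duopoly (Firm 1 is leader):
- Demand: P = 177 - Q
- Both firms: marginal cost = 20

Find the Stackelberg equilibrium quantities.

q₁* (leader) = 78.5, q₂* (follower) = 39.25

Work:
Follower's reaction: q₂ = (a - c - q₁)/2
Leader substitutes: π₁ = q₁·(a - q₁ - (a-c-q₁)/2 - c)
FOC: q₁* = (177 - 20)/2 = 78.50
Then: q₂* = (177 - 20 - 78.5)/2 = 39.25
Leader has first-mover advantage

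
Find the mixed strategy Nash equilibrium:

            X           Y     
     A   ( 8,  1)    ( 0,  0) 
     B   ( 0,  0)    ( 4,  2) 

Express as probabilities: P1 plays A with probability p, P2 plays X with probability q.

p = 0.6667, q = 0.3333

Work:
Find probabilities that make opponent indifferent:
P2 chooses q to make P1 indifferent between A and B
P1 chooses p to make P2 indifferent between X and Y
Mixed NE: P1 plays (A: 0.6667, B: 0.3333), P2 plays (X: 0.3333, Y: 0.6667)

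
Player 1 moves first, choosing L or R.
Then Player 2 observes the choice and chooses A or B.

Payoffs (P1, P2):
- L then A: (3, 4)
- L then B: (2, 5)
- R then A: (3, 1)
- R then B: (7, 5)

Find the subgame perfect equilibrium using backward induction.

P1 plays R, P2 plays B after L and B after R; Payoff (7, 5)

Work:
Backward induction:
After L: P2 chooses B → P1 gets 2
After R: P2 chooses B → P1 gets 7
P1 chooses R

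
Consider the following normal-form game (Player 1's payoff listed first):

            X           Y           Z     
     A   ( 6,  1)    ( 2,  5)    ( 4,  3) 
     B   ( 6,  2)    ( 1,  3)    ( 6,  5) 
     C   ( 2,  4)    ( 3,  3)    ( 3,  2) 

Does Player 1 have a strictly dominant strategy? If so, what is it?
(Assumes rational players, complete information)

No strictly dominant strategy exists for Player 1

Work:
A strategy strictly dominates another if it gives a strictly higher payoff against every opponent action. Compare each pair of P1's strategies column-by-column:
  A vs B: [6 vs 6, 2 vs 1, 4 vs 6] → A does not strictly dominate B (column X: 6 ≤ 6)
  A vs C: [6 vs 2, 2 vs 3, 4 vs 3] → A does not strictly dominate C (column Y: 2 ≤ 3)
  B vs A: [6 vs 6, 1 vs 2, 6 vs 4] → B does not strictly dominate A (column X: 6 ≤ 6)
  B vs C: [6 vs 2, 1 vs 3, 6 vs 3] → B does not strictly dominate C (column Y: 1 ≤ 3)
  C vs A: [2 vs 6, 3 vs 2, 3 vs 4] → C does not strictly dominate A (column X: 2 ≤ 6)
  C vs B: [2 vs 6, 3 vs 1, 3 vs 6] → C does not strictly dominate B (column X: 2 ≤ 6)
No single strategy strictly dominates all others → no strictly dominant strategy.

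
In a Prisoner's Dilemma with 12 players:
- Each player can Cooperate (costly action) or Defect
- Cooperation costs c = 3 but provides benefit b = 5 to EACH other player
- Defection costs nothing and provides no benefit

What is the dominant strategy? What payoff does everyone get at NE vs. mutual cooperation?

Dominant: Defect; NE payoff = 0; Coop payoff = 52

Work:
Defect dominates (saves cost c = 3, benefit to others is external)
NE: All defect → everyone gets 0
If all cooperate: each receives (11)×5 - 3 = 52
Social dilemma: 52 > 0 but NE gives 0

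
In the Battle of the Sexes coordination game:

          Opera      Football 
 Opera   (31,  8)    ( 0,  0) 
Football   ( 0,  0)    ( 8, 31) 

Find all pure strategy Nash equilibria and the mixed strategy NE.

Pure NE: (Opera, Opera) and (Football, Football); Mixed NE: p = 0.7949, q = 0.2051

Work:
Check pure NE:
(Opera, Opera): (31, 8) - no unilateral deviation beneficial
(Football, Football): (8, 31) - no unilateral deviation beneficial
Mixed NE: P1 plays Opera with p = 0.7949, P2 plays Opera with q = 0.2051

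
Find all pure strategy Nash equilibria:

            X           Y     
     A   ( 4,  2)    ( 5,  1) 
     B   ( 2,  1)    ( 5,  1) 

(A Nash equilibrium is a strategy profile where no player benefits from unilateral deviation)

Nash equilibrium: (A, X), (B, Y)

Work:
Best responses:
  P1 vs X: payoffs [4, 2] → best response A (payoff 4)
  P1 vs Y: payoffs [5, 5] → best response A/B (payoff 5)
  P2 vs A: payoffs [2, 1] → best response X (payoff 2)
  P2 vs B: payoffs [1, 1] → best response X/Y (payoff 1)
Mutual best responses: (A,X), (B,Y) → Nash equilibria.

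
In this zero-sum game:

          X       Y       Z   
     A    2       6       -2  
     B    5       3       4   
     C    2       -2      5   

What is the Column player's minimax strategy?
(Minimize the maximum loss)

Column should play X or Z (all achieve the minimum), value = 5

Work:
Column player minimizes Row's maximum payoff:
Column X: max payoff to Row = 5
Column Y: max payoff to Row = 6
Column Z: max payoff to Row = 5
Minimum is 5, achieved by columns X, Z (tied).
Each of X or Z is a minimax strategy.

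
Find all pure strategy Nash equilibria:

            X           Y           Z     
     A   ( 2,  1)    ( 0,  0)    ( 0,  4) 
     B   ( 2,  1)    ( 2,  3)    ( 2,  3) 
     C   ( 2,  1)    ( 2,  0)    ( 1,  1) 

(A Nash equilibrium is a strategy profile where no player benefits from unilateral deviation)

Nash equilibrium: (B, Y), (B, Z), (C, X)

Work:
Best responses:
  P1 vs X: payoffs [2, 2, 2] → best response A/B/C (payoff 2)
  P1 vs Y: payoffs [0, 2, 2] → best response B/C (payoff 2)
  P1 vs Z: payoffs [0, 2, 1] → best response B (payoff 2)
  P2 vs A: payoffs [1, 0, 4] → best response Z (payoff 4)
  P2 vs B: payoffs [1, 3, 3] → best response Y/Z (payoff 3)
  P2 vs C: payoffs [1, 0, 1] → best response X/Z (payoff 1)
Mutual best responses: (B,Y), (B,Z), (C,X) → Nash equilibria.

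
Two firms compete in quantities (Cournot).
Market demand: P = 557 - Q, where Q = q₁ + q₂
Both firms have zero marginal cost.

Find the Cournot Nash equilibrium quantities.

q₁* = q₂* = 185.67; P* = 185.67

Work:
Profit: π_i = P·q_i = (a - q_i - q_j)·q_i
FOC: ∂π_i/∂q_i = a - 2q_i - q_j = 0
Reaction function: q_i = (557 - q_j)/2
Symmetry: q* = 557/3 = 185.67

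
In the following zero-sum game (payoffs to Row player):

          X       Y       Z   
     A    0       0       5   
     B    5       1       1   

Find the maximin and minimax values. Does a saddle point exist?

Maximin = 1, Minimax = 1, Saddle: True

Work:
Row minimums: [0, 1] → maximin = 1
Column maximums: [5, 1, 5] → minimax = 1
Saddle point exists! Game value = 1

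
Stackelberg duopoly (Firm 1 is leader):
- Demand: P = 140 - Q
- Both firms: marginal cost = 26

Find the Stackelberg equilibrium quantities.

q₁* (leader) = 57.0, q₂* (follower) = 28.5

Work:
Follower's reaction: q₂ = (a - c - q₁)/2
Leader substitutes: π₁ = q₁·(a - q₁ - (a-c-q₁)/2 - c)
FOC: q₁* = (140 - 26)/2 = 57.00
Then: q₂* = (140 - 26 - 57.0)/2 = 28.50
Leader has first-mover advantage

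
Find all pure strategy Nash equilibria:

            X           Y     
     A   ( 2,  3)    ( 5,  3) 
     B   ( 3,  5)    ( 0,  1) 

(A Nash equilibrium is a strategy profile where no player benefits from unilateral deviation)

Nash equilibrium: (A, Y), (B, X)

Work:
Best responses:
  P1 vs X: payoffs [2, 3] → best response B (payoff 3)
  P1 vs Y: payoffs [5, 0] → best response A (payoff 5)
  P2 vs A: payoffs [3, 3] → best response X/Y (payoff 3)
  P2 vs B: payoffs [5, 1] → best response X (payoff 5)
Mutual best responses: (A,Y), (B,X) → Nash equilibria.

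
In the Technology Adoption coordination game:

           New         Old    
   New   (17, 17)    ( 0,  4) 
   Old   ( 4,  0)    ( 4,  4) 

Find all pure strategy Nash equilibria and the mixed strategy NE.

Pure NE: (New, New) and (Old, Old); Mixed NE: p = 0.2353, q = 0.2353

Work:
Check pure NE:
(New, New): (17, 17) - no unilateral deviation beneficial
(Old, Old): (4, 4) - no unilateral deviation beneficial
Mixed NE: P1 plays New with p = 0.2353, P2 plays New with q = 0.2353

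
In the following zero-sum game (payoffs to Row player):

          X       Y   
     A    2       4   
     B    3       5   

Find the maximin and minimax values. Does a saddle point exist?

Maximin = 3, Minimax = 3, Saddle: True

Work:
Row minimums: [2, 3] → maximin = 3
Column maximums: [3, 5] → minimax = 3
Saddle point exists! Game value = 3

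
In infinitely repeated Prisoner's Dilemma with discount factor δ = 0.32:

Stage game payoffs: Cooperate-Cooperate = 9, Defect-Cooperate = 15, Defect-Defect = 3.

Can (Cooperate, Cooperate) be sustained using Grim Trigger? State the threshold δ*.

δ* = 0.5; since δ = 0.32 < 0.5, cooperation cannot be sustained

Work:
For Grim Trigger:
Cooperate forever: 9/(1-δ)
Defect then punished: 15 + 3·δ/(1-δ)
Need: 9/(1-δ) ≥ 15 + 3·δ/(1-δ)
Solving: δ ≥ (T-R)/(T-P) = (15-9)/(15-3) = 0.5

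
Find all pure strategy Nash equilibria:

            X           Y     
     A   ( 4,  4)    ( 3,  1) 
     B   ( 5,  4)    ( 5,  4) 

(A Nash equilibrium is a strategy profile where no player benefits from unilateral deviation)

Nash equilibrium: (B, X), (B, Y)

Work:
Best responses:
  P1 vs X: payoffs [4, 5] → best response B (payoff 5)
  P1 vs Y: payoffs [3, 5] → best response B (payoff 5)
  P2 vs A: payoffs [4, 1] → best response X (payoff 4)
  P2 vs B: payoffs [4, 4] → best response X/Y (payoff 4)
Mutual best responses: (B,X), (B,Y) → Nash equilibria.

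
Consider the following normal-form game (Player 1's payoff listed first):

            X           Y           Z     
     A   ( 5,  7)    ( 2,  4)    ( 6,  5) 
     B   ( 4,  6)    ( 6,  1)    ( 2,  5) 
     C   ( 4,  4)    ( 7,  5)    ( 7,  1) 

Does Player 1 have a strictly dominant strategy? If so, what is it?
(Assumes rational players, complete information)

No strictly dominant strategy exists for Player 1

Work:
A strategy strictly dominates another if it gives a strictly higher payoff against every opponent action. Compare each pair of P1's strategies column-by-column:
  A vs B: [5 vs 4, 2 vs 6, 6 vs 2] → A does not strictly dominate B (column Y: 2 ≤ 6)
  A vs C: [5 vs 4, 2 vs 7, 6 vs 7] → A does not strictly dominate C (column Y: 2 ≤ 7)
  B vs A: [4 vs 5, 6 vs 2, 2 vs 6] → B does not strictly dominate A (column X: 4 ≤ 5)
  B vs C: [4 vs 4, 6 vs 7, 2 vs 7] → B does not strictly dominate C (column X: 4 ≤ 4)
  C vs A: [4 vs 5, 7 vs 2, 7 vs 6] → C does not strictly dominate A (column X: 4 ≤ 5)
  C vs B: [4 vs 4, 7 vs 6, 7 vs 2] → C does not strictly dominate B (column X: 4 ≤ 4)
No single strategy strictly dominates all others → no strictly dominant strategy.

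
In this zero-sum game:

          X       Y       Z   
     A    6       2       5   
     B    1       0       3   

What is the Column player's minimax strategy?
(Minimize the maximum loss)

Column should play Y, value = 2

Work:
Column player minimizes Row's maximum payoff:
Column X: max payoff to Row = 6
Column Y: max payoff to Row = 2
Column Z: max payoff to Row = 5
Minimum is 2, achieved by column Y.
Minimax strategy: Y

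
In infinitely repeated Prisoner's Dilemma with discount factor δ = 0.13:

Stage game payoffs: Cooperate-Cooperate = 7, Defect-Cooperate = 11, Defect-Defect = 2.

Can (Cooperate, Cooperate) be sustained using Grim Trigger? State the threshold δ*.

δ* = 0.4444; since δ = 0.13 < 0.4444, cooperation cannot be sustained

Work:
For Grim Trigger:
Cooperate forever: 7/(1-δ)
Defect then punished: 11 + 2·δ/(1-δ)
Need: 7/(1-δ) ≥ 11 + 2·δ/(1-δ)
Solving: δ ≥ (T-R)/(T-P) = (11-7)/(11-2) = 0.4444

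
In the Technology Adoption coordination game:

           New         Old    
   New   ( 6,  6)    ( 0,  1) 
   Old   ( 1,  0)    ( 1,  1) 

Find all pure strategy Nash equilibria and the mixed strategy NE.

Pure NE: (New, New) and (Old, Old); Mixed NE: p = 0.1667, q = 0.1667

Work:
Check pure NE:
(New, New): (6, 6) - no unilateral deviation beneficial
(Old, Old): (1, 1) - no unilateral deviation beneficial
Mixed NE: P1 plays New with p = 0.1667, P2 plays New with q = 0.1667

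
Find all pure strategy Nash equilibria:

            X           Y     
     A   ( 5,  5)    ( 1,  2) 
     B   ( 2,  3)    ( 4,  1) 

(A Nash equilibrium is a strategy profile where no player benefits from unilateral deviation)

Nash equilibrium: (A, X)

Work:
Best responses:
  P1 vs X: payoffs [5, 2] → best response A (payoff 5)
  P1 vs Y: payoffs [1, 4] → best response B (payoff 4)
  P2 vs A: payoffs [5, 2] → best response X (payoff 5)
  P2 vs B: payoffs [3, 1] → best response X (payoff 3)
Mutual best responses: (A,X) → Nash equilibria.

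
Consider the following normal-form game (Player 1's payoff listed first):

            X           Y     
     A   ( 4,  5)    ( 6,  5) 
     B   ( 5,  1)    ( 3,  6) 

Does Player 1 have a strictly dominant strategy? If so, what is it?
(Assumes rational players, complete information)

No strictly dominant strategy exists for Player 1

Work:
A strategy strictly dominates another if it gives a strictly higher payoff against every opponent action. Compare each pair of P1's strategies column-by-column:
  A vs B: [4 vs 5, 6 vs 3] → A does not strictly dominate B (column X: 4 ≤ 5)
  B vs A: [5 vs 4, 3 vs 6] → B does not strictly dominate A (column Y: 3 ≤ 6)
No single strategy strictly dominates all others → no strictly dominant strategy.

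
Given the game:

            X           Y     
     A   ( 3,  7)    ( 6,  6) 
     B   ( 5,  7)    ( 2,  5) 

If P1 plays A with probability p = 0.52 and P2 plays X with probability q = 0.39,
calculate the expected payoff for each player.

E[P1] = 4.0332, E[P2] = 6.0972

Work:
E[P1] = p·q·π₁(A,X) + p·(1-q)·π₁(A,Y) + (1-p)·q·π₁(B,X) + (1-p)·(1-q)·π₁(B,Y)
= 0.52·0.39·3 + 0.52·0.61·6 + 0.48·0.39·5 + 0.48·0.61·2
= 4.0332

E[P2] = 6.0972 (similar calculation)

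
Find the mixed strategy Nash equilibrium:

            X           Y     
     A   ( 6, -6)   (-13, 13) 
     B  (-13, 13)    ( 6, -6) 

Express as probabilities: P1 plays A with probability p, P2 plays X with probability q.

p = 0.5, q = 0.5

Work:
Find probabilities that make opponent indifferent:
P2 chooses q to make P1 indifferent between A and B
P1 chooses p to make P2 indifferent between X and Y
Mixed NE: P1 plays (A: 0.5, B: 0.5), P2 plays (X: 0.5, Y: 0.5)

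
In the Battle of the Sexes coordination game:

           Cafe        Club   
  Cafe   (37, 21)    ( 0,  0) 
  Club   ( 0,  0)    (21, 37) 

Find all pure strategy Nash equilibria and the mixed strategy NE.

Pure NE: (Cafe, Cafe) and (Club, Club); Mixed NE: p = 0.6379, q = 0.3621

Work:
Check pure NE:
(Cafe, Cafe): (37, 21) - no unilateral deviation beneficial
(Club, Club): (21, 37) - no unilateral deviation beneficial
Mixed NE: P1 plays Cafe with p = 0.6379, P2 plays Cafe with q = 0.3621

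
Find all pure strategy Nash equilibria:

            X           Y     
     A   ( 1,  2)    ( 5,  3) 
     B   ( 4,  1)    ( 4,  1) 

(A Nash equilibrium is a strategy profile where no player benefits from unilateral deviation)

Nash equilibrium: (A, Y), (B, X)

Work:
Best responses:
  P1 vs X: payoffs [1, 4] → best response B (payoff 4)
  P1 vs Y: payoffs [5, 4] → best response A (payoff 5)
  P2 vs A: payoffs [2, 3] → best response Y (payoff 3)
  P2 vs B: payoffs [1, 1] → best response X/Y (payoff 1)
Mutual best responses: (A,Y), (B,X) → Nash equilibria.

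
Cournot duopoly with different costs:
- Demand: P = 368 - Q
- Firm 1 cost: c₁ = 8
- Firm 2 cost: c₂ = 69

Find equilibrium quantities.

q₁* = 140.33, q₂* = 79.33

Work:
Reaction: q₁ = (368 - 8 - q₂)/2
Reaction: q₂ = (368 - 69 - q₁)/2
Solve simultaneously:
q₁* = (368 - 2×8 + 69)/3 = 140.33
q₂* = (368 - 2×69 + 8)/3 = 79.33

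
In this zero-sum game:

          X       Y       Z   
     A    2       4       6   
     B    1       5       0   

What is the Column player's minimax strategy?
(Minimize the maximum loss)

Column should play X, value = 2

Work:
Column player minimizes Row's maximum payoff:
Column X: max payoff to Row = 2
Column Y: max payoff to Row = 5
Column Z: max payoff to Row = 6
Minimum is 2, achieved by column X.
Minimax strategy: X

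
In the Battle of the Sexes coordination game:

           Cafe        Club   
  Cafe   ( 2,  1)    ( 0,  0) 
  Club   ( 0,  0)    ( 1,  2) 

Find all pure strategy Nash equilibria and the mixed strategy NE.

Pure NE: (Cafe, Cafe) and (Club, Club); Mixed NE: p = 0.6667, q = 0.3333

Work:
Check pure NE:
(Cafe, Cafe): (2, 1) - no unilateral deviation beneficial
(Club, Club): (1, 2) - no unilateral deviation beneficial
Mixed NE: P1 plays Cafe with p = 0.6667, P2 plays Cafe with q = 0.3333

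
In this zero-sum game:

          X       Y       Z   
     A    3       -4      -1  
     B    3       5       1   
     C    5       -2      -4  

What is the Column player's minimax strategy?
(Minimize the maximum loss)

Column should play Z, value = 1

Work:
Column player minimizes Row's maximum payoff:
Column X: max payoff to Row = 5
Column Y: max payoff to Row = 5
Column Z: max payoff to Row = 1
Minimum is 1, achieved by column Z.
Minimax strategy: Z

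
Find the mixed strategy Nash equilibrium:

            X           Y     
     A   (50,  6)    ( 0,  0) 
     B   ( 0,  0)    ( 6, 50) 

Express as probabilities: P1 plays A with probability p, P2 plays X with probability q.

p = 0.8929, q = 0.1071

Work:
Find probabilities that make opponent indifferent:
P2 chooses q to make P1 indifferent between A and B
P1 chooses p to make P2 indifferent between X and Y
Mixed NE: P1 plays (A: 0.8929, B: 0.1071), P2 plays (X: 0.1071, Y: 0.8929)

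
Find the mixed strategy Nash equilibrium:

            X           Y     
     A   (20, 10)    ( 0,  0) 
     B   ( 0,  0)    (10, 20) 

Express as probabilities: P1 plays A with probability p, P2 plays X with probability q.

p = 0.6667, q = 0.3333

Work:
Find probabilities that make opponent indifferent:
P2 chooses q to make P1 indifferent between A and B
P1 chooses p to make P2 indifferent between X and Y
Mixed NE: P1 plays (A: 0.6667, B: 0.3333), P2 plays (X: 0.3333, Y: 0.6667)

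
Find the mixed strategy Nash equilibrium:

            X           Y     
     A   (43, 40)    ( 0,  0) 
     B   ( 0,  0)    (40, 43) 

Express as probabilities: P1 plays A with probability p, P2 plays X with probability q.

p = 0.5181, q = 0.4819

Work:
Find probabilities that make opponent indifferent:
P2 chooses q to make P1 indifferent between A and B
P1 chooses p to make P2 indifferent between X and Y
Mixed NE: P1 plays (A: 0.5181, B: 0.4819), P2 plays (X: 0.4819, Y: 0.5181)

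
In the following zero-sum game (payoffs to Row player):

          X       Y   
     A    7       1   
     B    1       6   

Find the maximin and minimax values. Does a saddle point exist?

Maximin = 1, Minimax = 6, Saddle: False

Work:
Row minimums: [1, 1] → maximin = 1
Column maximums: [7, 6] → minimax = 6
No saddle point (maximin ≠ minimax). Mixed strategy needed.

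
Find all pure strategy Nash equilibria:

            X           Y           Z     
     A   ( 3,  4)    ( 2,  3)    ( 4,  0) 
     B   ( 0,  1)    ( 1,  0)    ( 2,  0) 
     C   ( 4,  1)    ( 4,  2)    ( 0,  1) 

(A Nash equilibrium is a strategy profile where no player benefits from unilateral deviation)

Nash equilibrium: (C, Y)

Work:
Best responses:
  P1 vs X: payoffs [3, 0, 4] → best response C (payoff 4)
  P1 vs Y: payoffs [2, 1, 4] → best response C (payoff 4)
  P1 vs Z: payoffs [4, 2, 0] → best response A (payoff 4)
  P2 vs A: payoffs [4, 3, 0] → best response X (payoff 4)
  P2 vs B: payoffs [1, 0, 0] → best response X (payoff 1)
  P2 vs C: payoffs [1, 2, 1] → best response Y (payoff 2)
Mutual best responses: (C,Y) → Nash equilibria.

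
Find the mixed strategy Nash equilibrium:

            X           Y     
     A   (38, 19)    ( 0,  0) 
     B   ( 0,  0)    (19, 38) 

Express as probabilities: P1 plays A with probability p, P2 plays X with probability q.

p = 0.6667, q = 0.3333

Work:
Find probabilities that make opponent indifferent:
P2 chooses q to make P1 indifferent between A and B
P1 chooses p to make P2 indifferent between X and Y
Mixed NE: P1 plays (A: 0.6667, B: 0.3333), P2 plays (X: 0.3333, Y: 0.6667)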